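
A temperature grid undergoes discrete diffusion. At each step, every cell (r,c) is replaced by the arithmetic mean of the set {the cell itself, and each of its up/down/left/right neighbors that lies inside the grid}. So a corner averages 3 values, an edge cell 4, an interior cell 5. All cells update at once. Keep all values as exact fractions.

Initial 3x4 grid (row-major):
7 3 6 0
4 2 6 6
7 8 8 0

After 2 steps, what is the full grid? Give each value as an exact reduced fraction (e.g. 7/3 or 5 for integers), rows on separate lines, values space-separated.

Answer: 85/18 1051/240 357/80 43/12
103/20 519/100 449/100 259/60
211/36 1361/240 1321/240 79/18

Derivation:
After step 1:
  14/3 9/2 15/4 4
  5 23/5 28/5 3
  19/3 25/4 11/2 14/3
After step 2:
  85/18 1051/240 357/80 43/12
  103/20 519/100 449/100 259/60
  211/36 1361/240 1321/240 79/18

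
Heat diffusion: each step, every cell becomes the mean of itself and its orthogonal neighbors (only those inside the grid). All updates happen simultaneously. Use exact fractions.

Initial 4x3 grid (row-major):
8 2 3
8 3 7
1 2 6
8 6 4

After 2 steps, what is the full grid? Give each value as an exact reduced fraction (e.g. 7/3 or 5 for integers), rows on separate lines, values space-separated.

Answer: 5 23/5 17/4
403/80 87/20 179/40
367/80 9/2 553/120
59/12 71/15 181/36

Derivation:
After step 1:
  6 4 4
  5 22/5 19/4
  19/4 18/5 19/4
  5 5 16/3
After step 2:
  5 23/5 17/4
  403/80 87/20 179/40
  367/80 9/2 553/120
  59/12 71/15 181/36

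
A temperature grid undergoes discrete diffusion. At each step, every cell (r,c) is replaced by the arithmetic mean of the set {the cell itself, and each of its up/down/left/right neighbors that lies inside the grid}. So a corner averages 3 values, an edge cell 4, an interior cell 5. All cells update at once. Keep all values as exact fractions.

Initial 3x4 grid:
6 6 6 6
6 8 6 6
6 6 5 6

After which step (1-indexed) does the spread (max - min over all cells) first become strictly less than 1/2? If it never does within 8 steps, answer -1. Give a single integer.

Answer: 3

Derivation:
Step 1: max=13/2, min=17/3, spread=5/6
Step 2: max=637/100, min=209/36, spread=127/225
Step 3: max=15107/2400, min=3193/540, spread=8243/21600
  -> spread < 1/2 first at step 3
Step 4: max=135587/21600, min=96439/16200, spread=4201/12960
Step 5: max=8089903/1296000, min=5833811/972000, spread=186893/777600
Step 6: max=484376117/77760000, min=351344269/58320000, spread=1910051/9331200
Step 7: max=28968828703/4665600000, min=21163623971/3499200000, spread=90079609/559872000
Step 8: max=1734556663277/279936000000, min=1272909658489/209952000000, spread=896250847/6718464000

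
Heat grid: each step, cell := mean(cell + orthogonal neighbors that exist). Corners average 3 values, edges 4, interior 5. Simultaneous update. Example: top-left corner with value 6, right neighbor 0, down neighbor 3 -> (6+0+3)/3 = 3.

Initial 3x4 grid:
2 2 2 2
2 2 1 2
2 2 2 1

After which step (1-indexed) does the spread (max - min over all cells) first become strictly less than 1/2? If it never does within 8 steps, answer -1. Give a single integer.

Step 1: max=2, min=3/2, spread=1/2
Step 2: max=2, min=14/9, spread=4/9
  -> spread < 1/2 first at step 2
Step 3: max=787/400, min=12091/7200, spread=83/288
Step 4: max=14009/7200, min=109231/64800, spread=337/1296
Step 5: max=920449/480000, min=6715979/3888000, spread=7396579/38880000
Step 6: max=24696727/12960000, min=406257961/233280000, spread=61253/373248
Step 7: max=1468921943/777600000, min=24644058599/13996800000, spread=14372291/111974400
Step 8: max=87676507837/46656000000, min=1487881427941/839808000000, spread=144473141/1343692800

Answer: 2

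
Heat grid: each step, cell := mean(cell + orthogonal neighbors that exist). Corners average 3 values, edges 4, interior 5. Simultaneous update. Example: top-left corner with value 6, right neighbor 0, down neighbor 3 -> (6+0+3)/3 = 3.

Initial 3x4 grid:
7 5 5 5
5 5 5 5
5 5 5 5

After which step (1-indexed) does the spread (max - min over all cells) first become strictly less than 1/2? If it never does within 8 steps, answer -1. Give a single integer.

Step 1: max=17/3, min=5, spread=2/3
Step 2: max=50/9, min=5, spread=5/9
Step 3: max=581/108, min=5, spread=41/108
  -> spread < 1/2 first at step 3
Step 4: max=69017/12960, min=5, spread=4217/12960
Step 5: max=4097149/777600, min=18079/3600, spread=38417/155520
Step 6: max=244480211/46656000, min=362597/72000, spread=1903471/9331200
Step 7: max=14597789089/2799360000, min=10915759/2160000, spread=18038617/111974400
Step 8: max=873076182851/167961600000, min=984926759/194400000, spread=883978523/6718464000

Answer: 3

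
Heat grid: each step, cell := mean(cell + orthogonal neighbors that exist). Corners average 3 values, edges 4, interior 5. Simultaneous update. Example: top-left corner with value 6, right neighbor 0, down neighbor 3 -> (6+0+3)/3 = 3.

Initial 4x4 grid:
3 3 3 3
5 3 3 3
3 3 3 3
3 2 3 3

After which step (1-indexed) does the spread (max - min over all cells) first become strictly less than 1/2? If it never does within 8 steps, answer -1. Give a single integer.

Answer: 4

Derivation:
Step 1: max=11/3, min=8/3, spread=1
Step 2: max=211/60, min=329/120, spread=31/40
Step 3: max=1831/540, min=3433/1200, spread=5723/10800
Step 4: max=53353/16200, min=31493/10800, spread=12227/32400
  -> spread < 1/2 first at step 4
Step 5: max=1585267/486000, min=633923/216000, spread=635761/1944000
Step 6: max=11724679/3645000, min=1145411/388800, spread=7891607/29160000
Step 7: max=1395956611/437400000, min=34565651/11664000, spread=199489397/874800000
Step 8: max=20775341339/6561000000, min=26024580623/8748000000, spread=5027623487/26244000000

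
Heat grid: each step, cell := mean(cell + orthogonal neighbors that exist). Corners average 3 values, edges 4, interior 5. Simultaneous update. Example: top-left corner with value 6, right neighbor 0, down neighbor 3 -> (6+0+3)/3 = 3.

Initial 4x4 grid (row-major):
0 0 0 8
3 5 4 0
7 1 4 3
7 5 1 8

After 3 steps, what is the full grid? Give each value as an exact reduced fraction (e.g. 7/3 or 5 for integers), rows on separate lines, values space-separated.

After step 1:
  1 5/4 3 8/3
  15/4 13/5 13/5 15/4
  9/2 22/5 13/5 15/4
  19/3 7/2 9/2 4
After step 2:
  2 157/80 571/240 113/36
  237/80 73/25 291/100 383/120
  1139/240 88/25 357/100 141/40
  43/9 281/60 73/20 49/12
After step 3:
  277/120 5557/2400 18703/7200 6271/2160
  7577/2400 571/200 3593/1200 11489/3600
  28811/7200 23327/6000 687/200 1437/400
  10229/2160 1871/450 1199/300 1351/360

Answer: 277/120 5557/2400 18703/7200 6271/2160
7577/2400 571/200 3593/1200 11489/3600
28811/7200 23327/6000 687/200 1437/400
10229/2160 1871/450 1199/300 1351/360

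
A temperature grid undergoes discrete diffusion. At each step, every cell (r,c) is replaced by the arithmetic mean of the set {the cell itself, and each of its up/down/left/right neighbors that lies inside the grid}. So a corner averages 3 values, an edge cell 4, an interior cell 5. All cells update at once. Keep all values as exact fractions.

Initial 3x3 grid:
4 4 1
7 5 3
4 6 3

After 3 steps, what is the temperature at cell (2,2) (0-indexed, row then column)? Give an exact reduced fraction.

Answer: 295/72

Derivation:
Step 1: cell (2,2) = 4
Step 2: cell (2,2) = 23/6
Step 3: cell (2,2) = 295/72
Full grid after step 3:
  329/72 5687/1440 775/216
  1703/360 328/75 166/45
  1081/216 6437/1440 295/72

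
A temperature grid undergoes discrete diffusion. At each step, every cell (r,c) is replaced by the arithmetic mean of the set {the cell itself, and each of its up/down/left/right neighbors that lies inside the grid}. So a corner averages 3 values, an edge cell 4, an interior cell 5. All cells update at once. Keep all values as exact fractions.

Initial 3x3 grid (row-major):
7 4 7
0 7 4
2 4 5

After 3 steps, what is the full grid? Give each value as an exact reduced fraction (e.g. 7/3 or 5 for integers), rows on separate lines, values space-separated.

Answer: 9133/2160 71441/14400 226/45
14729/3600 4257/1000 72391/14400
421/120 30383/7200 9533/2160

Derivation:
After step 1:
  11/3 25/4 5
  4 19/5 23/4
  2 9/2 13/3
After step 2:
  167/36 1123/240 17/3
  101/30 243/50 1133/240
  7/2 439/120 175/36
After step 3:
  9133/2160 71441/14400 226/45
  14729/3600 4257/1000 72391/14400
  421/120 30383/7200 9533/2160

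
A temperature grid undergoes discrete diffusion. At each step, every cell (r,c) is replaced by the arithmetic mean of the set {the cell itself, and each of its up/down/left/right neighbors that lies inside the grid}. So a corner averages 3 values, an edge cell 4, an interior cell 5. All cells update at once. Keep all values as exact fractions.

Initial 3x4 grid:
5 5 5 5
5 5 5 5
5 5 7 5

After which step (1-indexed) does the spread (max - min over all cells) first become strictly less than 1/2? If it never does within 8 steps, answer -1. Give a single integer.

Step 1: max=17/3, min=5, spread=2/3
Step 2: max=331/60, min=5, spread=31/60
Step 3: max=2911/540, min=5, spread=211/540
  -> spread < 1/2 first at step 3
Step 4: max=286897/54000, min=4547/900, spread=14077/54000
Step 5: max=2570407/486000, min=273683/54000, spread=5363/24300
Step 6: max=76640809/14580000, min=152869/30000, spread=93859/583200
Step 7: max=4584274481/874800000, min=248336467/48600000, spread=4568723/34992000
Step 8: max=274220435629/52488000000, min=7471618889/1458000000, spread=8387449/83980800

Answer: 3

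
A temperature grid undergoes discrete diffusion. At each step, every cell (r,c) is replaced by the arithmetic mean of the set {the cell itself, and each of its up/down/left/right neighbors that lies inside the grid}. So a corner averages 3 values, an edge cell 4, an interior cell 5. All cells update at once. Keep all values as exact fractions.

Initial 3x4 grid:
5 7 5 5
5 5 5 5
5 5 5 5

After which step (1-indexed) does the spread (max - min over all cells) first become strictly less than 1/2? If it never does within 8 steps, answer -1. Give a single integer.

Answer: 3

Derivation:
Step 1: max=17/3, min=5, spread=2/3
Step 2: max=331/60, min=5, spread=31/60
Step 3: max=2911/540, min=5, spread=211/540
  -> spread < 1/2 first at step 3
Step 4: max=286897/54000, min=4547/900, spread=14077/54000
Step 5: max=2570407/486000, min=273683/54000, spread=5363/24300
Step 6: max=76640809/14580000, min=152869/30000, spread=93859/583200
Step 7: max=4584274481/874800000, min=248336467/48600000, spread=4568723/34992000
Step 8: max=274220435629/52488000000, min=7471618889/1458000000, spread=8387449/83980800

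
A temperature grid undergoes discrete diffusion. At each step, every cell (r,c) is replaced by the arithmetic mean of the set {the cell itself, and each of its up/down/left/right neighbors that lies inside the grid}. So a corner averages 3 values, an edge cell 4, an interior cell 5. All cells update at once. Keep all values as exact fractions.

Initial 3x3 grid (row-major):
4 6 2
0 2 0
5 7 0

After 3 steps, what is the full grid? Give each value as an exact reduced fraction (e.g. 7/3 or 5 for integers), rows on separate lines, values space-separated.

Answer: 1381/432 275/96 559/216
1819/576 701/240 29/12
475/144 839/288 557/216

Derivation:
After step 1:
  10/3 7/2 8/3
  11/4 3 1
  4 7/2 7/3
After step 2:
  115/36 25/8 43/18
  157/48 11/4 9/4
  41/12 77/24 41/18
After step 3:
  1381/432 275/96 559/216
  1819/576 701/240 29/12
  475/144 839/288 557/216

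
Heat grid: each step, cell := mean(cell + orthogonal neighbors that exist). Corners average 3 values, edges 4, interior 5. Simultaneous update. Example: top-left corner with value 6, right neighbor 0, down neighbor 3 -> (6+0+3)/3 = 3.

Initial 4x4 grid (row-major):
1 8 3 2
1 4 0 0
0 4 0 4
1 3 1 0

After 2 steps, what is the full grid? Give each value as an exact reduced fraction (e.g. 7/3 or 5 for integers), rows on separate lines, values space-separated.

After step 1:
  10/3 4 13/4 5/3
  3/2 17/5 7/5 3/2
  3/2 11/5 9/5 1
  4/3 9/4 1 5/3
After step 2:
  53/18 839/240 619/240 77/36
  73/30 5/2 227/100 167/120
  49/30 223/100 37/25 179/120
  61/36 407/240 403/240 11/9

Answer: 53/18 839/240 619/240 77/36
73/30 5/2 227/100 167/120
49/30 223/100 37/25 179/120
61/36 407/240 403/240 11/9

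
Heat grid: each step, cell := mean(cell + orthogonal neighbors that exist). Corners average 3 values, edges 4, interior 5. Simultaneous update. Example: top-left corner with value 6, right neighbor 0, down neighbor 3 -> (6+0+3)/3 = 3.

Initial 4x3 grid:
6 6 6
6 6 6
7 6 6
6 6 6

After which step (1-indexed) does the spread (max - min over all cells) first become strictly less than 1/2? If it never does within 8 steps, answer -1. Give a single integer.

Answer: 1

Derivation:
Step 1: max=19/3, min=6, spread=1/3
  -> spread < 1/2 first at step 1
Step 2: max=751/120, min=6, spread=31/120
Step 3: max=6691/1080, min=6, spread=211/1080
Step 4: max=664897/108000, min=10847/1800, spread=14077/108000
Step 5: max=5972407/972000, min=651683/108000, spread=5363/48600
Step 6: max=178700809/29160000, min=362869/60000, spread=93859/1166400
Step 7: max=10707874481/1749600000, min=588536467/97200000, spread=4568723/69984000
Step 8: max=641636435629/104976000000, min=17677618889/2916000000, spread=8387449/167961600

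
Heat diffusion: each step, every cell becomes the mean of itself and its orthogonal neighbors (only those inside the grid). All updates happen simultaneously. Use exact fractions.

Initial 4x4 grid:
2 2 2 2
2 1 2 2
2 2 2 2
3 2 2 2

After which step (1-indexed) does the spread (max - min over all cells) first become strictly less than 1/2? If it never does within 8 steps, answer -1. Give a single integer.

Step 1: max=7/3, min=7/4, spread=7/12
Step 2: max=41/18, min=89/50, spread=112/225
  -> spread < 1/2 first at step 2
Step 3: max=4613/2160, min=4433/2400, spread=6233/21600
Step 4: max=136511/64800, min=40583/21600, spread=7381/32400
Step 5: max=4007981/1944000, min=4092041/2160000, spread=3251441/19440000
Step 6: max=23849263/11664000, min=37165691/19440000, spread=3874621/29160000
Step 7: max=3544412993/1749600000, min=3733550633/1944000000, spread=1842174233/17496000000
Step 8: max=105788390771/52488000000, min=112590276347/58320000000, spread=44571420587/524880000000

Answer: 2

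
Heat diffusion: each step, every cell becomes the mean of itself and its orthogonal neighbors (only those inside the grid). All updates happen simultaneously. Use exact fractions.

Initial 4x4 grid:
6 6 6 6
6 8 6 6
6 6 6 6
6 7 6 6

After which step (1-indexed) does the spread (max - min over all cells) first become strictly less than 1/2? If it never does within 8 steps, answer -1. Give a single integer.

Step 1: max=33/5, min=6, spread=3/5
Step 2: max=162/25, min=6, spread=12/25
  -> spread < 1/2 first at step 2
Step 3: max=7619/1200, min=1213/200, spread=341/1200
Step 4: max=681727/108000, min=109799/18000, spread=22933/108000
Step 5: max=6806123/1080000, min=1103257/180000, spread=186581/1080000
Step 6: max=3816943/607500, min=9956159/1620000, spread=667067/4860000
Step 7: max=6100085819/972000000, min=998194333/162000000, spread=110919821/972000000
Step 8: max=13699670221/2187000000, min=22490254091/3645000000, spread=32112151/341718750

Answer: 2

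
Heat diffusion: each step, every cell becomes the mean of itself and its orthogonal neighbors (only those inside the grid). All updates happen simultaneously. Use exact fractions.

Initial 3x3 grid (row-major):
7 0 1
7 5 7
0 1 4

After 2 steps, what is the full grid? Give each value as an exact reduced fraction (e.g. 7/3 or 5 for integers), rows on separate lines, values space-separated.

After step 1:
  14/3 13/4 8/3
  19/4 4 17/4
  8/3 5/2 4
After step 2:
  38/9 175/48 61/18
  193/48 15/4 179/48
  119/36 79/24 43/12

Answer: 38/9 175/48 61/18
193/48 15/4 179/48
119/36 79/24 43/12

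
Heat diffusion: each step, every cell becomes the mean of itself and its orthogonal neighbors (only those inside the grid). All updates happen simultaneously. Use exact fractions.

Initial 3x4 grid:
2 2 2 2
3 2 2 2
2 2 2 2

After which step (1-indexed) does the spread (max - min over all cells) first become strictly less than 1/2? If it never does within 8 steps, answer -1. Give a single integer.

Answer: 1

Derivation:
Step 1: max=7/3, min=2, spread=1/3
  -> spread < 1/2 first at step 1
Step 2: max=547/240, min=2, spread=67/240
Step 3: max=4757/2160, min=2, spread=437/2160
Step 4: max=1885531/864000, min=2009/1000, spread=29951/172800
Step 5: max=16767821/7776000, min=6829/3375, spread=206761/1555200
Step 6: max=6676995571/3110400000, min=10965671/5400000, spread=14430763/124416000
Step 7: max=398355741689/186624000000, min=881652727/432000000, spread=139854109/1492992000
Step 8: max=23817351890251/11197440000000, min=79611228977/38880000000, spread=7114543559/89579520000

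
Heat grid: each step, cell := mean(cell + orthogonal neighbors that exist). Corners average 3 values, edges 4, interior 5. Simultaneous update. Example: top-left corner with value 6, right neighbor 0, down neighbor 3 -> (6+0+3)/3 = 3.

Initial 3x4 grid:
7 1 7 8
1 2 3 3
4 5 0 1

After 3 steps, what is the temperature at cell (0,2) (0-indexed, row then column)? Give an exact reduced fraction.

Step 1: cell (0,2) = 19/4
Step 2: cell (0,2) = 9/2
Step 3: cell (0,2) = 4849/1200
Full grid after step 3:
  1229/360 4459/1200 4849/1200 617/144
  23429/7200 9451/3000 20117/6000 50503/14400
  3217/1080 2563/900 4811/1800 1195/432

Answer: 4849/1200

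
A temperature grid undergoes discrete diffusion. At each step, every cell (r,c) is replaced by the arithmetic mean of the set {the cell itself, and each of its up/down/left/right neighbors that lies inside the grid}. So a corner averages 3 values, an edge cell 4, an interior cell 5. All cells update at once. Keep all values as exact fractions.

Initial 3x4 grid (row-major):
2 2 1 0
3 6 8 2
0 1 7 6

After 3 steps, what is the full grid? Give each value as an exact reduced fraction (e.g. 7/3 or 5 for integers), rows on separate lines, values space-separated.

After step 1:
  7/3 11/4 11/4 1
  11/4 4 24/5 4
  4/3 7/2 11/2 5
After step 2:
  47/18 71/24 113/40 31/12
  125/48 89/25 421/100 37/10
  91/36 43/12 47/10 29/6
After step 3:
  1177/432 10759/3600 3773/1200 1093/360
  40691/14400 20299/6000 3799/1000 2299/600
  1255/432 6467/1800 2599/600 397/90

Answer: 1177/432 10759/3600 3773/1200 1093/360
40691/14400 20299/6000 3799/1000 2299/600
1255/432 6467/1800 2599/600 397/90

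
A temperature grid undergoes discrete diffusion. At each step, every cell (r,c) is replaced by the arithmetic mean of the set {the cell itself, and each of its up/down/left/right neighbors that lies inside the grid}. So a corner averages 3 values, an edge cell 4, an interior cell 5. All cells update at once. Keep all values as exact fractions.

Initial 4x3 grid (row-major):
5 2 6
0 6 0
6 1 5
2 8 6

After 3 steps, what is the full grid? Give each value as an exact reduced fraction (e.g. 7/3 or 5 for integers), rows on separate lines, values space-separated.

Answer: 6713/2160 701/192 1747/540
1327/360 633/200 5603/1440
2549/720 259/60 5563/1440
9707/2160 12277/2880 5221/1080

Derivation:
After step 1:
  7/3 19/4 8/3
  17/4 9/5 17/4
  9/4 26/5 3
  16/3 17/4 19/3
After step 2:
  34/9 231/80 35/9
  319/120 81/20 703/240
  511/120 33/10 1127/240
  71/18 1267/240 163/36
After step 3:
  6713/2160 701/192 1747/540
  1327/360 633/200 5603/1440
  2549/720 259/60 5563/1440
  9707/2160 12277/2880 5221/1080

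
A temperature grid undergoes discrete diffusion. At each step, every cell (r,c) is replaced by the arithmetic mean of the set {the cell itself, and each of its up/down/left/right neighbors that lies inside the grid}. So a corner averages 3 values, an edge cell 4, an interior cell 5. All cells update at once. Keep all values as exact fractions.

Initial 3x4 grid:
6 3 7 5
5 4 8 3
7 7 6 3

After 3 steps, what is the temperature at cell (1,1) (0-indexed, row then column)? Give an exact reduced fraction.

Answer: 2209/400

Derivation:
Step 1: cell (1,1) = 27/5
Step 2: cell (1,1) = 11/2
Step 3: cell (1,1) = 2209/400
Full grid after step 3:
  11329/2160 1519/288 509/96 1841/360
  879/160 2209/400 1063/200 4901/960
  6247/1080 205/36 87/16 3637/720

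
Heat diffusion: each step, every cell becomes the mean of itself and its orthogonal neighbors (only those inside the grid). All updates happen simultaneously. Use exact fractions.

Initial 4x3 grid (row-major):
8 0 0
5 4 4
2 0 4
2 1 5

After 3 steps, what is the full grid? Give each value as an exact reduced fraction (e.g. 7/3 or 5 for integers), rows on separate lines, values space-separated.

After step 1:
  13/3 3 4/3
  19/4 13/5 3
  9/4 11/5 13/4
  5/3 2 10/3
After step 2:
  145/36 169/60 22/9
  209/60 311/100 611/240
  163/60 123/50 707/240
  71/36 23/10 103/36
After step 3:
  1859/540 11159/3600 5621/2160
  3001/900 17299/6000 19883/7200
  9569/3600 5413/2000 19463/7200
  629/270 1439/600 5837/2160

Answer: 1859/540 11159/3600 5621/2160
3001/900 17299/6000 19883/7200
9569/3600 5413/2000 19463/7200
629/270 1439/600 5837/2160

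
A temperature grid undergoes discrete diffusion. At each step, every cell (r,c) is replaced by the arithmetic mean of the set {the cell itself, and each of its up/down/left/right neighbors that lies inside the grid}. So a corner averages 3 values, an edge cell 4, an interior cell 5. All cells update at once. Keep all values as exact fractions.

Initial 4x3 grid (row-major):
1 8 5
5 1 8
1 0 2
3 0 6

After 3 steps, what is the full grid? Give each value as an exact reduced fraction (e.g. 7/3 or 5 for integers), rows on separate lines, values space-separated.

After step 1:
  14/3 15/4 7
  2 22/5 4
  9/4 4/5 4
  4/3 9/4 8/3
After step 2:
  125/36 1189/240 59/12
  799/240 299/100 97/20
  383/240 137/50 43/15
  35/18 141/80 107/36
After step 3:
  529/135 58799/14400 3533/720
  20497/7200 5659/1500 4687/1200
  17297/7200 2391/1000 6043/1800
  1909/1080 11303/4800 5473/2160

Answer: 529/135 58799/14400 3533/720
20497/7200 5659/1500 4687/1200
17297/7200 2391/1000 6043/1800
1909/1080 11303/4800 5473/2160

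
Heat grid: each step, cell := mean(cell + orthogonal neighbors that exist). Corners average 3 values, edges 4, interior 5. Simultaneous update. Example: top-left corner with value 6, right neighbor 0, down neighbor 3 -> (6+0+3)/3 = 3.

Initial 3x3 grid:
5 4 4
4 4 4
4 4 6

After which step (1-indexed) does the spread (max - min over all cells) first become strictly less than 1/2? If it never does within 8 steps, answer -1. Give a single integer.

Step 1: max=14/3, min=4, spread=2/3
Step 2: max=41/9, min=199/48, spread=59/144
  -> spread < 1/2 first at step 2
Step 3: max=473/108, min=905/216, spread=41/216
Step 4: max=28249/6480, min=729967/172800, spread=70019/518400
Step 5: max=1679093/388800, min=3285161/777600, spread=2921/31104
Step 6: max=100516621/23328000, min=197956867/46656000, spread=24611/373248
Step 7: max=6012012737/1399680000, min=11894444849/2799360000, spread=207329/4478976
Step 8: max=360239011489/83980800000, min=715019788603/167961600000, spread=1746635/53747712

Answer: 2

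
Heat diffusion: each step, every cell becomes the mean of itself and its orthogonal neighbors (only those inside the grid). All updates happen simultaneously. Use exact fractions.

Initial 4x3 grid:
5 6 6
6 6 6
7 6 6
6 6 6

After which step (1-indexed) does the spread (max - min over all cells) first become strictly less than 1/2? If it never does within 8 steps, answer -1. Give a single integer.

Answer: 2

Derivation:
Step 1: max=19/3, min=17/3, spread=2/3
Step 2: max=1487/240, min=209/36, spread=281/720
  -> spread < 1/2 first at step 2
Step 3: max=13337/2160, min=635/108, spread=637/2160
Step 4: max=397307/64800, min=5114341/864000, spread=549257/2592000
Step 5: max=11879609/1944000, min=307994879/51840000, spread=26384083/155520000
Step 6: max=355258583/58320000, min=18523348861/3110400000, spread=1271326697/9331200000
Step 7: max=2658821459/437400000, min=1113716712599/186624000000, spread=62141329723/559872000000
Step 8: max=636973398199/104976000000, min=66924833987941/11197440000000, spread=3056985459857/33592320000000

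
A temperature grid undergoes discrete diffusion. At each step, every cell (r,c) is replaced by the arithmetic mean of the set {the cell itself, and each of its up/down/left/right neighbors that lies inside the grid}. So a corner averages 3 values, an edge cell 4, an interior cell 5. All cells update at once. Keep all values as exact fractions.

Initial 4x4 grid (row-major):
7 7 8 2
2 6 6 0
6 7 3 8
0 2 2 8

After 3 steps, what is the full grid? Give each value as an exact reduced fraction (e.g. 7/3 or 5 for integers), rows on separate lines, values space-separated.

After step 1:
  16/3 7 23/4 10/3
  21/4 28/5 23/5 4
  15/4 24/5 26/5 19/4
  8/3 11/4 15/4 6
After step 2:
  211/36 1421/240 1241/240 157/36
  299/60 109/20 503/100 1001/240
  247/60 221/50 231/50 399/80
  55/18 419/120 177/40 29/6
After step 3:
  12071/2160 1613/288 36869/7200 4933/1080
  1837/360 6193/1200 2933/600 33389/7200
  7459/1800 13259/3000 9393/2000 11167/2400
  3839/1080 13853/3600 1737/400 3419/720

Answer: 12071/2160 1613/288 36869/7200 4933/1080
1837/360 6193/1200 2933/600 33389/7200
7459/1800 13259/3000 9393/2000 11167/2400
3839/1080 13853/3600 1737/400 3419/720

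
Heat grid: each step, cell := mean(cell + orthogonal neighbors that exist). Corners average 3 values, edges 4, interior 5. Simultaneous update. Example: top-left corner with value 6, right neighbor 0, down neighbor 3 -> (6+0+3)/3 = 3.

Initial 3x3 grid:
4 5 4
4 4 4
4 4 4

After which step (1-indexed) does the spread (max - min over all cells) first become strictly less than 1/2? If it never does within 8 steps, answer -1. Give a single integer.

Step 1: max=13/3, min=4, spread=1/3
  -> spread < 1/2 first at step 1
Step 2: max=1027/240, min=4, spread=67/240
Step 3: max=9077/2160, min=807/200, spread=1807/10800
Step 4: max=3613963/864000, min=21961/5400, spread=33401/288000
Step 5: max=32333933/7776000, min=2203391/540000, spread=3025513/38880000
Step 6: max=12906526867/3110400000, min=117955949/28800000, spread=53531/995328
Step 7: max=772528925849/186624000000, min=31895116051/7776000000, spread=450953/11943936
Step 8: max=46298663560603/11197440000000, min=3833488610519/933120000000, spread=3799043/143327232

Answer: 1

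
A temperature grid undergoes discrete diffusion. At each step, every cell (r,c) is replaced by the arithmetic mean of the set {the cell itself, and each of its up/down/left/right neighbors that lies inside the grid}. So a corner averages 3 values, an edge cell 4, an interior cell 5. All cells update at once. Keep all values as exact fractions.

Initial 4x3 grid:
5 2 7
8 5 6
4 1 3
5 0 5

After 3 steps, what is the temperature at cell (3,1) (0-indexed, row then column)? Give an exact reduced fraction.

Step 1: cell (3,1) = 11/4
Step 2: cell (3,1) = 661/240
Step 3: cell (3,1) = 1847/576
Full grid after step 3:
  3533/720 4649/960 1151/240
  55/12 1787/400 53/12
  473/120 4397/1200 667/180
  2417/720 1847/576 6751/2160

Answer: 1847/576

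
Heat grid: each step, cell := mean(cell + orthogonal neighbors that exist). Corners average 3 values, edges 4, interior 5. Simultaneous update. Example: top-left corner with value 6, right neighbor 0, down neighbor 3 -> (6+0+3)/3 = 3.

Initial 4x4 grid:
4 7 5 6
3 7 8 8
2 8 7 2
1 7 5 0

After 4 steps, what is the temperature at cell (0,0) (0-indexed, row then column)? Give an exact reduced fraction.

Step 1: cell (0,0) = 14/3
Step 2: cell (0,0) = 173/36
Step 3: cell (0,0) = 11071/2160
Step 4: cell (0,0) = 341053/64800
Full grid after step 4:
  341053/64800 1231117/216000 1308581/216000 197023/32400
  549341/108000 994999/180000 524653/90000 1244261/216000
  517549/108000 461797/90000 189817/36000 1106741/216000
  148639/32400 128941/27000 64691/13500 303407/64800

Answer: 341053/64800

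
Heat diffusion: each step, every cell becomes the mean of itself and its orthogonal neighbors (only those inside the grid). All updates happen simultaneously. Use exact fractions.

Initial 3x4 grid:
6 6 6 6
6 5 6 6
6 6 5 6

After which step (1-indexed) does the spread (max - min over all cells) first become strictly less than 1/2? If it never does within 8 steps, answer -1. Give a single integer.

Step 1: max=6, min=11/2, spread=1/2
Step 2: max=6, min=1351/240, spread=89/240
  -> spread < 1/2 first at step 2
Step 3: max=4711/800, min=13693/2400, spread=11/60
Step 4: max=126983/21600, min=1240453/216000, spread=29377/216000
Step 5: max=3155483/540000, min=1555829/270000, spread=1753/21600
Step 6: max=226941959/38880000, min=33292193/5760000, spread=71029/1244160
Step 7: max=13587776381/2332800000, min=22489283771/3888000000, spread=7359853/182250000
Step 8: max=271566664193/46656000000, min=120061855433/20736000000, spread=45679663/1492992000

Answer: 2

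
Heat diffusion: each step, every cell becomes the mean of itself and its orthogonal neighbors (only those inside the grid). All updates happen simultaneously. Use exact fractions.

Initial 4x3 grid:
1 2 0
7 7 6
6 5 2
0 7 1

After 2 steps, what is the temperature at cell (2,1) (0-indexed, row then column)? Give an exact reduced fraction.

Answer: 441/100

Derivation:
Step 1: cell (2,1) = 27/5
Step 2: cell (2,1) = 441/100
Full grid after step 2:
  133/36 139/40 107/36
  1109/240 223/50 919/240
  1169/240 441/100 959/240
  145/36 979/240 121/36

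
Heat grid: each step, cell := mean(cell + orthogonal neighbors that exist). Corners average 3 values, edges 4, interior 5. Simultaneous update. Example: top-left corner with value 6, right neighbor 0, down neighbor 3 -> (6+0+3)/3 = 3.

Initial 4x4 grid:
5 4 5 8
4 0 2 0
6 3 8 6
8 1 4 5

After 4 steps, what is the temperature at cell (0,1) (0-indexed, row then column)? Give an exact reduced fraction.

Step 1: cell (0,1) = 7/2
Step 2: cell (0,1) = 911/240
Step 3: cell (0,1) = 26717/7200
Step 4: cell (0,1) = 827567/216000
Full grid after step 4:
  247847/64800 827567/216000 841391/216000 66113/16200
  427231/108000 138229/36000 4487/1125 888941/216000
  149917/36000 123979/30000 49927/12000 312719/72000
  15781/3600 2161/500 1652/375 32143/7200

Answer: 827567/216000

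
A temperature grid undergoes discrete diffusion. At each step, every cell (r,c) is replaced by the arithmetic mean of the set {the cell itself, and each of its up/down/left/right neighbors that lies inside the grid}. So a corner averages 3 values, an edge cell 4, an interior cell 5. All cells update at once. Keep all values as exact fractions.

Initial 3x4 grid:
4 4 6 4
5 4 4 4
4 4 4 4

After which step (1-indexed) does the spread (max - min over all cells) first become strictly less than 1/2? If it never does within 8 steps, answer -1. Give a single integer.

Answer: 3

Derivation:
Step 1: max=14/3, min=4, spread=2/3
Step 2: max=271/60, min=4, spread=31/60
Step 3: max=2371/540, min=617/150, spread=749/2700
  -> spread < 1/2 first at step 3
Step 4: max=235243/54000, min=11209/2700, spread=11063/54000
Step 5: max=14014927/3240000, min=565573/135000, spread=17647/129600
Step 6: max=836956793/194400000, min=40908029/9720000, spread=18796213/194400000
Step 7: max=50098760887/11664000000, min=1231927393/291600000, spread=273888389/3888000000
Step 8: max=7198376556127/1679616000000, min=16461289511/3888000000, spread=696795899/13436928000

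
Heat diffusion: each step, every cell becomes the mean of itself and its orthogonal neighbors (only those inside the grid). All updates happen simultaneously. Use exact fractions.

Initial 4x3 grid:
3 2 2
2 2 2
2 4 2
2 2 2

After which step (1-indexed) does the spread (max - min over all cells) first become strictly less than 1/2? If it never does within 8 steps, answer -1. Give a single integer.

Answer: 2

Derivation:
Step 1: max=5/2, min=2, spread=1/2
Step 2: max=123/50, min=25/12, spread=113/300
  -> spread < 1/2 first at step 2
Step 3: max=5671/2400, min=1573/720, spread=1283/7200
Step 4: max=12569/5400, min=31679/14400, spread=1103/8640
Step 5: max=5009929/2160000, min=5792663/2592000, spread=1096259/12960000
Step 6: max=179911721/77760000, min=348722717/155520000, spread=444029/6220800
Step 7: max=10756148839/4665600000, min=779365789/345600000, spread=3755371/74649600
Step 8: max=644682843101/279936000000, min=1265318384077/559872000000, spread=64126139/1492992000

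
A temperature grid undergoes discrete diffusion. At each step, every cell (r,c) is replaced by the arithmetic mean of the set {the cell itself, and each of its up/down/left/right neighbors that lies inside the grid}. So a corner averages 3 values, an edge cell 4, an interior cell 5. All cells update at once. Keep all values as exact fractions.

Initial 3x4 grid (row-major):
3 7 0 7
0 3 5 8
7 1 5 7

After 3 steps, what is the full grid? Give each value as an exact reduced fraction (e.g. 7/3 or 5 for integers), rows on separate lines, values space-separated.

Answer: 7217/2160 832/225 2717/600 3709/720
15931/4800 7439/2000 27667/6000 78503/14400
7207/2160 13787/3600 17177/3600 11857/2160

Derivation:
After step 1:
  10/3 13/4 19/4 5
  13/4 16/5 21/5 27/4
  8/3 4 9/2 20/3
After step 2:
  59/18 109/30 43/10 11/2
  249/80 179/50 117/25 1357/240
  119/36 431/120 581/120 215/36
After step 3:
  7217/2160 832/225 2717/600 3709/720
  15931/4800 7439/2000 27667/6000 78503/14400
  7207/2160 13787/3600 17177/3600 11857/2160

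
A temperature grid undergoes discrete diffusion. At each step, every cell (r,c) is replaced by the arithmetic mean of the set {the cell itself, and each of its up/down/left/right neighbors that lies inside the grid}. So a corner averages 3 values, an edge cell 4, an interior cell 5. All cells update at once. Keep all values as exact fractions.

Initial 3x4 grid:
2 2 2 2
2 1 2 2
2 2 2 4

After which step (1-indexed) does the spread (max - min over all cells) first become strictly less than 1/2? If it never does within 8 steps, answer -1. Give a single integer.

Answer: 3

Derivation:
Step 1: max=8/3, min=7/4, spread=11/12
Step 2: max=23/9, min=177/100, spread=707/900
Step 3: max=5023/2160, min=8789/4800, spread=21359/43200
  -> spread < 1/2 first at step 3
Step 4: max=73583/32400, min=79849/43200, spread=10957/25920
Step 5: max=8537309/3888000, min=4882781/2592000, spread=97051/311040
Step 6: max=504749281/233280000, min=295115179/155520000, spread=4966121/18662400
Step 7: max=29820599579/13996800000, min=17931099761/9331200000, spread=46783199/223948800
Step 8: max=1772439854761/839808000000, min=1084596989299/559872000000, spread=2328709933/13436928000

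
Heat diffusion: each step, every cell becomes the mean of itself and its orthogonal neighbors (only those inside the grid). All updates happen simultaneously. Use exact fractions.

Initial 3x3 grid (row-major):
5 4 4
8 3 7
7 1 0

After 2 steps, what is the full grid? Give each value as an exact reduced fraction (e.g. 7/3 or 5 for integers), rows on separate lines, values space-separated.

Answer: 185/36 289/60 25/6
427/80 103/25 473/120
83/18 307/80 107/36

Derivation:
After step 1:
  17/3 4 5
  23/4 23/5 7/2
  16/3 11/4 8/3
After step 2:
  185/36 289/60 25/6
  427/80 103/25 473/120
  83/18 307/80 107/36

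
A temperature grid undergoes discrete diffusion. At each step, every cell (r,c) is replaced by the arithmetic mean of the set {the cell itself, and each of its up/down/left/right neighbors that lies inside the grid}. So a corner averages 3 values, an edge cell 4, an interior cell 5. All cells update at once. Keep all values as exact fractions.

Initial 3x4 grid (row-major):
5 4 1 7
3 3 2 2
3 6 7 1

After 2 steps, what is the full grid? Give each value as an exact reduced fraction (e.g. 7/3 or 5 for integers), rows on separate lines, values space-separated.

After step 1:
  4 13/4 7/2 10/3
  7/2 18/5 3 3
  4 19/4 4 10/3
After step 2:
  43/12 287/80 157/48 59/18
  151/40 181/50 171/50 19/6
  49/12 327/80 181/48 31/9

Answer: 43/12 287/80 157/48 59/18
151/40 181/50 171/50 19/6
49/12 327/80 181/48 31/9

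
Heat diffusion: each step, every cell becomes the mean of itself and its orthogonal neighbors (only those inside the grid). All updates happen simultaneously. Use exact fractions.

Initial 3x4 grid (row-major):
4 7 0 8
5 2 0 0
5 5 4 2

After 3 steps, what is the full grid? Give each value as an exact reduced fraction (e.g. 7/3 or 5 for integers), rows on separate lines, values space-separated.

Answer: 2297/540 511/144 1127/360 2801/1080
367/90 4441/1200 3203/1200 3701/1440
3061/720 335/96 1391/480 1679/720

Derivation:
After step 1:
  16/3 13/4 15/4 8/3
  4 19/5 6/5 5/2
  5 4 11/4 2
After step 2:
  151/36 121/30 163/60 107/36
  68/15 13/4 14/5 251/120
  13/3 311/80 199/80 29/12
After step 3:
  2297/540 511/144 1127/360 2801/1080
  367/90 4441/1200 3203/1200 3701/1440
  3061/720 335/96 1391/480 1679/720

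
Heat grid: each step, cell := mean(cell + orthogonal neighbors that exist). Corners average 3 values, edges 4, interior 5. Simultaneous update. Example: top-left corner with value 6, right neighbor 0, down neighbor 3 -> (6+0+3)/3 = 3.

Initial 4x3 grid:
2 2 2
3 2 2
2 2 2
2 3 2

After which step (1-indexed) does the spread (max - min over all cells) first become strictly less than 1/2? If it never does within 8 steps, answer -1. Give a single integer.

Answer: 1

Derivation:
Step 1: max=7/3, min=2, spread=1/3
  -> spread < 1/2 first at step 1
Step 2: max=547/240, min=2, spread=67/240
Step 3: max=4907/2160, min=371/180, spread=91/432
Step 4: max=291523/129600, min=11257/5400, spread=4271/25920
Step 5: max=17380997/7776000, min=25289/12000, spread=39749/311040
Step 6: max=1037018023/466560000, min=5156419/2430000, spread=1879423/18662400
Step 7: max=61945111157/27993600000, min=1244279959/583200000, spread=3551477/44789760
Step 8: max=3703587076063/1679616000000, min=6246151213/2916000000, spread=846431819/13436928000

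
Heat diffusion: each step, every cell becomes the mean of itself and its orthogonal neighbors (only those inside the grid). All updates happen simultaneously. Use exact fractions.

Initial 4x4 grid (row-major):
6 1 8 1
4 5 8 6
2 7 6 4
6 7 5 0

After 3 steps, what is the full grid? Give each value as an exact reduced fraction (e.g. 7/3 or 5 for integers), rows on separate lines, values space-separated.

Answer: 955/216 3487/720 5981/1200 403/80
847/180 3007/600 10513/2000 3929/800
251/50 10467/2000 1021/200 2239/480
3713/720 12623/2400 2323/480 317/72

Derivation:
After step 1:
  11/3 5 9/2 5
  17/4 5 33/5 19/4
  19/4 27/5 6 4
  5 25/4 9/2 3
After step 2:
  155/36 109/24 211/40 19/4
  53/12 21/4 537/100 407/80
  97/20 137/25 53/10 71/16
  16/3 423/80 79/16 23/6
After step 3:
  955/216 3487/720 5981/1200 403/80
  847/180 3007/600 10513/2000 3929/800
  251/50 10467/2000 1021/200 2239/480
  3713/720 12623/2400 2323/480 317/72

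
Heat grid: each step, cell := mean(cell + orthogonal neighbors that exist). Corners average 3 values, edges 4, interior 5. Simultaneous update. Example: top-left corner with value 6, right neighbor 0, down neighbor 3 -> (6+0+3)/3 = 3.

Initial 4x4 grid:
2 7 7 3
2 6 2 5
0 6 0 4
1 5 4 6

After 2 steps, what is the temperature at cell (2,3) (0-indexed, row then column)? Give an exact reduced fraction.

Answer: 907/240

Derivation:
Step 1: cell (2,3) = 15/4
Step 2: cell (2,3) = 907/240
Full grid after step 2:
  35/9 1111/240 77/16 53/12
  781/240 4 401/100 65/16
  203/80 349/100 181/50 907/240
  11/4 263/80 937/240 73/18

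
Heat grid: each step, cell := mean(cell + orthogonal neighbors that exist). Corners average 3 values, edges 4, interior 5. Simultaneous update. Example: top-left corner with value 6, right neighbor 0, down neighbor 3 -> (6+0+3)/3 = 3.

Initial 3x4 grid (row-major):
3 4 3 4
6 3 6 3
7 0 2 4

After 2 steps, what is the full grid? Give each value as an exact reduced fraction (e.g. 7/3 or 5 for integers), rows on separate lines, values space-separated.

After step 1:
  13/3 13/4 17/4 10/3
  19/4 19/5 17/5 17/4
  13/3 3 3 3
After step 2:
  37/9 469/120 427/120 71/18
  1033/240 91/25 187/50 839/240
  145/36 53/15 31/10 41/12

Answer: 37/9 469/120 427/120 71/18
1033/240 91/25 187/50 839/240
145/36 53/15 31/10 41/12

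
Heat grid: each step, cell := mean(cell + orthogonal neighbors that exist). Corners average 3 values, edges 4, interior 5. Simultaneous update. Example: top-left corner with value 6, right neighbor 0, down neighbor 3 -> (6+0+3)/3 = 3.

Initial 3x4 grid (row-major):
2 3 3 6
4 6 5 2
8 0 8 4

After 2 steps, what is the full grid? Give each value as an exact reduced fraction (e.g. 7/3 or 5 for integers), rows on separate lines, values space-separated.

Answer: 23/6 287/80 973/240 73/18
39/10 112/25 423/100 1043/240
29/6 347/80 1153/240 79/18

Derivation:
After step 1:
  3 7/2 17/4 11/3
  5 18/5 24/5 17/4
  4 11/2 17/4 14/3
After step 2:
  23/6 287/80 973/240 73/18
  39/10 112/25 423/100 1043/240
  29/6 347/80 1153/240 79/18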